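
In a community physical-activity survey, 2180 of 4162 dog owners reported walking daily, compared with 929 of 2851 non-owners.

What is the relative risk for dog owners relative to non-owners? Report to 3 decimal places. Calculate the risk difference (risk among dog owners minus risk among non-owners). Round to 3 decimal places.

RR = 1.607; RD = 0.198

risk, dog owners = 2180/4162 = 0.5238
risk, non-owners = 929/2851 = 0.3259
RR = 0.5238 / 0.3259 = 1.607
risk difference = 0.5238 − 0.3259 = 0.198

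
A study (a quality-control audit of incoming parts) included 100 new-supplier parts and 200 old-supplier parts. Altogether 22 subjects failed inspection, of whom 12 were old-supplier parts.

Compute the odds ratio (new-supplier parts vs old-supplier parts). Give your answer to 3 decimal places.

1.741

new-supplier parts with the outcome: 22 − 12 = 10
new-supplier parts without the outcome: 100 − 10 = 90
old-supplier parts without the outcome: 200 − 12 = 188
odds, new-supplier parts = 10/90 = 0.1111
odds, old-supplier parts = 12/188 = 0.0638
OR = 0.1111 / 0.0638 = 1.741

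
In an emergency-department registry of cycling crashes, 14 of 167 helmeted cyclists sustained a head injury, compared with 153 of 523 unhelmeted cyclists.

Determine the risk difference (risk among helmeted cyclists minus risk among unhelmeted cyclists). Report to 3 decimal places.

RD = -0.209

risk, helmeted cyclists = 14/167 = 0.0838
risk, unhelmeted cyclists = 153/523 = 0.2925
risk difference = 0.0838 − 0.2925 = -0.209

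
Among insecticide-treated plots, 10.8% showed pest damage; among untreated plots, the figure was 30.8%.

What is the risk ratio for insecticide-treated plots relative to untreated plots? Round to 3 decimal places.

RR = 0.1080 / 0.3080 = 0.351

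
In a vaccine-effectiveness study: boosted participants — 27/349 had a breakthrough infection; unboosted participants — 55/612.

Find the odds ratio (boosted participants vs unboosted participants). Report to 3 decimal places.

OR = (27 × 557) / (322 × 55) = 15039/17710 ≈ 0.849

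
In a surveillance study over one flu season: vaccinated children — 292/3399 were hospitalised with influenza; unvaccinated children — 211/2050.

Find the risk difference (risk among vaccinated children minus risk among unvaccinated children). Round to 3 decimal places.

risk, vaccinated children = 292/3399 = 0.0859
risk, unvaccinated children = 211/2050 = 0.1029
risk difference = 0.0859 − 0.1029 = -0.017

-0.017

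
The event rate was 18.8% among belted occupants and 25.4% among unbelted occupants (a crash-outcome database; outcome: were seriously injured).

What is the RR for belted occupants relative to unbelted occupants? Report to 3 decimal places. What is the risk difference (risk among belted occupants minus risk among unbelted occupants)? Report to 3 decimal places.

RR = 0.1880 / 0.2540 = 0.740
risk difference = 0.1880 − 0.2540 = -0.066

RR = 0.740; RD = -0.066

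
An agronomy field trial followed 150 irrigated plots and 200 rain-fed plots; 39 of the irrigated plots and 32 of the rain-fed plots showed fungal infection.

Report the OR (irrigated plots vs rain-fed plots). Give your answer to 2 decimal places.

1.84

odds, irrigated plots = 39/111 = 0.3514
odds, rain-fed plots = 32/168 = 0.1905
OR = 0.3514 / 0.1905 = 1.84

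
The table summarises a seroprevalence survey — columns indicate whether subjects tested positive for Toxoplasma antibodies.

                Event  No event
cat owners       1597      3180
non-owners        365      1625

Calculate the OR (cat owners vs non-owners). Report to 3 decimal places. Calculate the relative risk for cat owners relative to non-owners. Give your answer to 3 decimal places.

OR = 2.236; RR = 1.823

OR = (1597 × 1625) / (3180 × 365) = 2595125/1160700 ≈ 2.236
risk, cat owners = 1597/4777 = 0.3343
risk, non-owners = 365/1990 = 0.1834
RR = 0.3343 / 0.1834 = 1.823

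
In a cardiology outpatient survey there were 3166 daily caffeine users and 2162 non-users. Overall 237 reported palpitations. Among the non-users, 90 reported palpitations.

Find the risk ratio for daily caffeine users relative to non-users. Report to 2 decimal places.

RR ≈ 1.12

daily caffeine users with the outcome: 237 − 90 = 147
daily caffeine users without the outcome: 3166 − 147 = 3019
non-users without the outcome: 2162 − 90 = 2072
risk, daily caffeine users = 147/3166 = 0.04643
risk, non-users = 90/2162 = 0.04163
RR = 0.04643 / 0.04163 = 1.12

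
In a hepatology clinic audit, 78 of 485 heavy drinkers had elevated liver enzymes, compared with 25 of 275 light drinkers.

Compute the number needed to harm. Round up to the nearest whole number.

NNH: 15

risk, heavy drinkers = 78/485 = 0.160825
risk, light drinkers = 25/275 = 0.090909
absolute risk difference = 0.069916
1 / 0.069916 = 14.303 → round up → 15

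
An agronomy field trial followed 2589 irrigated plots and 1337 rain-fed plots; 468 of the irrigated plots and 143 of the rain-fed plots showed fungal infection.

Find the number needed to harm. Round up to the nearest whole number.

14

risk, irrigated plots = 468/2589 = 0.180765
risk, rain-fed plots = 143/1337 = 0.106956
absolute risk difference = 0.073809
1 / 0.073809 = 13.548 → round up → 14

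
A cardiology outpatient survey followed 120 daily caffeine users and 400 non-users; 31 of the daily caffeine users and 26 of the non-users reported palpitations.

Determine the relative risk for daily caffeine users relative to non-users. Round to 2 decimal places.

risk, daily caffeine users = 31/120 = 0.2583
risk, non-users = 26/400 = 0.0650
RR = 0.2583 / 0.0650 = 3.97

RR ≈ 3.97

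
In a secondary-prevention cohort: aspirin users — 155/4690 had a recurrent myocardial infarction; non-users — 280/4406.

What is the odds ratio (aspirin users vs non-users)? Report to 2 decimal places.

odds, aspirin users = 155/4535 = 0.03418
odds, non-users = 280/4126 = 0.06786
OR = 0.03418 / 0.06786 = 0.50

OR ≈ 0.50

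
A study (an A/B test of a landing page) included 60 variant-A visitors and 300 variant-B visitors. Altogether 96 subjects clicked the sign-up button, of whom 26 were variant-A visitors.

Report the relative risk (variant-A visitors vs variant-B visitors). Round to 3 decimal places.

RR: 1.857

variant-A visitors without the outcome: 60 − 26 = 34
variant-B visitors with the outcome: 96 − 26 = 70
variant-B visitors without the outcome: 300 − 70 = 230
risk, variant-A visitors = 26/60 = 0.4333
risk, variant-B visitors = 70/300 = 0.2333
RR = 0.4333 / 0.2333 = 1.857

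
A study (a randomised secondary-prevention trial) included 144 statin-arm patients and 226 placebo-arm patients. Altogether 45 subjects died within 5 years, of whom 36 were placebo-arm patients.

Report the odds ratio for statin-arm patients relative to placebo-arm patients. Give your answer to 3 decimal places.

0.352

statin-arm patients with the outcome: 45 − 36 = 9
statin-arm patients without the outcome: 144 − 9 = 135
placebo-arm patients without the outcome: 226 − 36 = 190
odds, statin-arm patients = 9/135 = 0.0667
odds, placebo-arm patients = 36/190 = 0.1895
OR = 0.0667 / 0.1895 = 0.352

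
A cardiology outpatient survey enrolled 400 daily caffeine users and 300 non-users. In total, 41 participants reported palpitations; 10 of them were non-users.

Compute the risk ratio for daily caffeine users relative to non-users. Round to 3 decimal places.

daily caffeine users with the outcome: 41 − 10 = 31
daily caffeine users without the outcome: 400 − 31 = 369
non-users without the outcome: 300 − 10 = 290
risk, daily caffeine users = 31/400 = 0.07750
risk, non-users = 10/300 = 0.03333
RR = 0.07750 / 0.03333 = 2.325

2.325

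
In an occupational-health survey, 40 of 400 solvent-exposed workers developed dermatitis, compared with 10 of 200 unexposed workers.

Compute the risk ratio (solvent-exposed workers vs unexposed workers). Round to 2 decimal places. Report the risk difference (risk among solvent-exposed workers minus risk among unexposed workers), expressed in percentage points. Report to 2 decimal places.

risk, solvent-exposed workers = 40/400 = 0.1000
risk, unexposed workers = 10/200 = 0.0500
RR = 0.1000 / 0.0500 = 2.00
risk difference = 0.1000 − 0.0500 = 0.0500 → 5.00 percentage points

RR = 2.00; RD = 5.00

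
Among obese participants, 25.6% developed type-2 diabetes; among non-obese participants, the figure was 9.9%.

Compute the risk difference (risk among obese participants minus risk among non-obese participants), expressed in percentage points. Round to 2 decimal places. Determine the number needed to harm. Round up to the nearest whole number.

risk difference = 0.2560 − 0.0990 = 0.1570 → 15.70 percentage points
absolute risk difference = 0.157000
1 / 0.157000 = 6.369 → round up → 7

RD = 15.70; NNH = 7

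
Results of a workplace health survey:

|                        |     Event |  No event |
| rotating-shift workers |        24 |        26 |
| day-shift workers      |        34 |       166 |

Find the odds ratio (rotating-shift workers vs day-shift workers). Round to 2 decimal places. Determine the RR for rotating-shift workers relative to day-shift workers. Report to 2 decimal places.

odds, rotating-shift workers = 24/26 = 0.9231
odds, day-shift workers = 34/166 = 0.2048
OR = 0.9231 / 0.2048 = 4.51
risk, rotating-shift workers = 24/50 = 0.4800
risk, day-shift workers = 34/200 = 0.1700
RR = 0.4800 / 0.1700 = 2.82

OR = 4.51; RR = 2.82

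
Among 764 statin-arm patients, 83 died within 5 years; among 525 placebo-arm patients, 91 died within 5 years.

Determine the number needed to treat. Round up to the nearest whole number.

16

risk, statin-arm patients = 83/764 = 0.108639
risk, placebo-arm patients = 91/525 = 0.173333
absolute risk difference = 0.064695
1 / 0.064695 = 15.457 → round up → 16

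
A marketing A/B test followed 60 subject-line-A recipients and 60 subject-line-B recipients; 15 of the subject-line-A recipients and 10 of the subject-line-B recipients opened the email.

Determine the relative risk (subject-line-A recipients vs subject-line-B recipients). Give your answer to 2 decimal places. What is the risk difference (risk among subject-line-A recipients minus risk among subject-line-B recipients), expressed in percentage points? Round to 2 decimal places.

RR = 1.50; RD = 8.33

risk, subject-line-A recipients = 15/60 = 0.2500
risk, subject-line-B recipients = 10/60 = 0.1667
RR = 0.2500 / 0.1667 = 1.50
risk difference = 0.2500 − 0.1667 = 0.0833 → 8.33 percentage points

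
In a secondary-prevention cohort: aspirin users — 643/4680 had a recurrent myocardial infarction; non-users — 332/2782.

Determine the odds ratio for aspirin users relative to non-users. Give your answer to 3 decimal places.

OR = (643 × 2450) / (4037 × 332) = 1575350/1340284 ≈ 1.175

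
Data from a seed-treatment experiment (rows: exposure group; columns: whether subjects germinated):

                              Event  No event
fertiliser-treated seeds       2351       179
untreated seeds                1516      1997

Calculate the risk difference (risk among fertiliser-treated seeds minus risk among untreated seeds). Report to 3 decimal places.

0.498

risk, fertiliser-treated seeds = 2351/2530 = 0.9292
risk, untreated seeds = 1516/3513 = 0.4315
risk difference = 0.9292 − 0.4315 = 0.498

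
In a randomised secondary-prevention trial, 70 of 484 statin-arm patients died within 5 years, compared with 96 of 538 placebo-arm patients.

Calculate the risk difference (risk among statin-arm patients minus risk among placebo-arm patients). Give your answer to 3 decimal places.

risk, statin-arm patients = 70/484 = 0.1446
risk, placebo-arm patients = 96/538 = 0.1784
risk difference = 0.1446 − 0.1784 = -0.034

-0.034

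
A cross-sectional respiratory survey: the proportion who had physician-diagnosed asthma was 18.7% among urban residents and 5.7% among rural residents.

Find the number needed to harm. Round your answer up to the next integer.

absolute risk difference = 0.130000
1 / 0.130000 = 7.692 → round up → 8

8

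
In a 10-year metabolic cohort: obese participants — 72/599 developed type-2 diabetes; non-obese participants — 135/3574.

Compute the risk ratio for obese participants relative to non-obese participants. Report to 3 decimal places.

RR = 3.182

risk, obese participants = 72/599 = 0.12020
risk, non-obese participants = 135/3574 = 0.03777
RR = 0.12020 / 0.03777 = 3.182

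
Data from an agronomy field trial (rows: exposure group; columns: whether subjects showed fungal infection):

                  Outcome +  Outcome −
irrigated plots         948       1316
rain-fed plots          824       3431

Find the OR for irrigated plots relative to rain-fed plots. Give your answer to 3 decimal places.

odds, irrigated plots = 948/1316 = 0.7204
odds, rain-fed plots = 824/3431 = 0.2402
OR = 0.7204 / 0.2402 = 2.999

OR ≈ 2.999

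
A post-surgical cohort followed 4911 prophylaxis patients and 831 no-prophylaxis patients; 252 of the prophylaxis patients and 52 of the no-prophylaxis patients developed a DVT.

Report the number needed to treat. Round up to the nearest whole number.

89

risk, prophylaxis patients = 252/4911 = 0.051313
risk, no-prophylaxis patients = 52/831 = 0.062575
absolute risk difference = 0.011262
1 / 0.011262 = 88.794 → round up → 89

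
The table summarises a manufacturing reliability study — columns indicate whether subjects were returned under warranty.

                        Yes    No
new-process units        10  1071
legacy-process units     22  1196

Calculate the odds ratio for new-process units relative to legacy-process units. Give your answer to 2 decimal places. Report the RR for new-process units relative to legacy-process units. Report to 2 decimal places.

OR = 0.51; RR = 0.51

OR = (10 × 1196) / (1071 × 22) = 11960/23562 ≈ 0.51
risk, new-process units = 10/1081 = 0.00925
risk, legacy-process units = 22/1218 = 0.01806
RR = 0.00925 / 0.01806 = 0.51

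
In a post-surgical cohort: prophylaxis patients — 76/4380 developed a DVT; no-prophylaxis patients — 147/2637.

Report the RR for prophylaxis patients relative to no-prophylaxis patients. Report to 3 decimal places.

0.311

risk, prophylaxis patients = 76/4380 = 0.01735
risk, no-prophylaxis patients = 147/2637 = 0.05575
RR = 0.01735 / 0.05575 = 0.311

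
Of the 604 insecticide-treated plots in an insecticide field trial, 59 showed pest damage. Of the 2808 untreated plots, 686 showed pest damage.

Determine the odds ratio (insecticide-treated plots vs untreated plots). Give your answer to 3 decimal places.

OR = (59 × 2122) / (545 × 686) = 125198/373870 ≈ 0.335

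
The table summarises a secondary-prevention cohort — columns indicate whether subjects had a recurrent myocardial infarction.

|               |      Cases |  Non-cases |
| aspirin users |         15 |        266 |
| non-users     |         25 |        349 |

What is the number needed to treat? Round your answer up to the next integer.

risk, aspirin users = 15/281 = 0.053381
risk, non-users = 25/374 = 0.066845
absolute risk difference = 0.013464
1 / 0.013464 = 74.272 → round up → 75

NNT: 75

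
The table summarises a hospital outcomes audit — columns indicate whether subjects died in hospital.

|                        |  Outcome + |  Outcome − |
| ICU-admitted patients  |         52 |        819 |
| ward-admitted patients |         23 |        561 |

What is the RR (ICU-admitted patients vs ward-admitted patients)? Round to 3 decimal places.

risk, ICU-admitted patients = 52/871 = 0.05970
risk, ward-admitted patients = 23/584 = 0.03938
RR = 0.05970 / 0.03938 = 1.516

RR ≈ 1.516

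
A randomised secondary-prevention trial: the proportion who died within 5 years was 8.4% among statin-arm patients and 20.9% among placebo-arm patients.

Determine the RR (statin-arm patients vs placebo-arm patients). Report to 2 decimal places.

RR = 0.0840 / 0.2090 = 0.40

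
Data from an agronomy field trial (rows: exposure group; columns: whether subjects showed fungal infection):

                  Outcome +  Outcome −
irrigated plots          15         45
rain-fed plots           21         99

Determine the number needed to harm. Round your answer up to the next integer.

risk, irrigated plots = 15/60 = 0.250000
risk, rain-fed plots = 21/120 = 0.175000
absolute risk difference = 0.075000
1 / 0.075000 = 13.333 → round up → 14

14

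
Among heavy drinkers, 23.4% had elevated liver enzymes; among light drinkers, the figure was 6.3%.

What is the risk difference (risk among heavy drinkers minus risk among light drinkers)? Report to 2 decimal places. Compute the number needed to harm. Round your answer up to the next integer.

RD = 0.17; NNH = 6

risk difference = 0.2340 − 0.0630 = 0.17
absolute risk difference = 0.171000
1 / 0.171000 = 5.848 → round up → 6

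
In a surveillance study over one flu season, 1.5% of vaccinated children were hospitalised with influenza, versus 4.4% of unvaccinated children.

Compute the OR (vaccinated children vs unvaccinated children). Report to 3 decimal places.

odds, vaccinated children = 0.01500/0.98500 = 0.01523
odds, unvaccinated children = 0.04400/0.95600 = 0.04603
OR = 0.01523 / 0.04603 = 0.331

OR: 0.331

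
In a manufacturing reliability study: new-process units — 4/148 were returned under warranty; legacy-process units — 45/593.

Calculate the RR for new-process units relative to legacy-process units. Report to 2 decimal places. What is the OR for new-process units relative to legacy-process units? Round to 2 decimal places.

RR = 0.36; OR = 0.34

risk, new-process units = 4/148 = 0.02703
risk, legacy-process units = 45/593 = 0.07589
RR = 0.02703 / 0.07589 = 0.36
odds, new-process units = 4/144 = 0.02778
odds, legacy-process units = 45/548 = 0.08212
OR = 0.02778 / 0.08212 = 0.34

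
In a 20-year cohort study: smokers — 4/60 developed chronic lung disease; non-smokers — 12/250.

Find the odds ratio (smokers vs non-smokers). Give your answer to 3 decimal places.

OR = (4 × 238) / (56 × 12) = 952/672 ≈ 1.417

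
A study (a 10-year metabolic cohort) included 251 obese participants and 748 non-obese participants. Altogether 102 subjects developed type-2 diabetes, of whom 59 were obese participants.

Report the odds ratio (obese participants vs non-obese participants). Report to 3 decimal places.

obese participants without the outcome: 251 − 59 = 192
non-obese participants with the outcome: 102 − 59 = 43
non-obese participants without the outcome: 748 − 43 = 705
OR = (59 × 705) / (192 × 43) = 41595/8256 ≈ 5.038

5.038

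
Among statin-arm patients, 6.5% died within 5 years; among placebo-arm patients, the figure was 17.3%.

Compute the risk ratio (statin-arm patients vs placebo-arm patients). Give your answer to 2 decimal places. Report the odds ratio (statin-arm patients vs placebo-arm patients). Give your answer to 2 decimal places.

RR = 0.0650 / 0.1730 = 0.38
odds, statin-arm patients = 0.0650/0.9350 = 0.0695
odds, placebo-arm patients = 0.1730/0.8270 = 0.2092
OR = 0.0695 / 0.2092 = 0.33

RR = 0.38; OR = 0.33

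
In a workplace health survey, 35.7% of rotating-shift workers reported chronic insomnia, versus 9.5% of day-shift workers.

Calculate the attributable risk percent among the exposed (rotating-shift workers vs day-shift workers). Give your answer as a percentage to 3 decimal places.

AR% = (0.3570 − 0.0950) / 0.3570 = 0.7339 → 73.389%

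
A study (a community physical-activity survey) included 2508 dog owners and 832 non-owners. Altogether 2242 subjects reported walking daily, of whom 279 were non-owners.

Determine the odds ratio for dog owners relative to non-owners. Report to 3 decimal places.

7.139

dog owners with the outcome: 2242 − 279 = 1963
dog owners without the outcome: 2508 − 1963 = 545
non-owners without the outcome: 832 − 279 = 553
odds, dog owners = 1963/545 = 3.6018
odds, non-owners = 279/553 = 0.5045
OR = 3.6018 / 0.5045 = 7.139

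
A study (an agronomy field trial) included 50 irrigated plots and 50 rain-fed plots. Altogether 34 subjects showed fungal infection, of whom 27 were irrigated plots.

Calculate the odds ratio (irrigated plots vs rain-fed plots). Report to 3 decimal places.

7.211

irrigated plots without the outcome: 50 − 27 = 23
rain-fed plots with the outcome: 34 − 27 = 7
rain-fed plots without the outcome: 50 − 7 = 43
odds, irrigated plots = 27/23 = 1.1739
odds, rain-fed plots = 7/43 = 0.1628
OR = 1.1739 / 0.1628 = 7.211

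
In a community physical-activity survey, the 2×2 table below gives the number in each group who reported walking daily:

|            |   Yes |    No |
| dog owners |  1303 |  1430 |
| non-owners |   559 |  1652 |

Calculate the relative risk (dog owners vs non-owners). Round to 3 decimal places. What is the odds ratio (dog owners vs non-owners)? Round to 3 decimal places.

RR = 1.886; OR = 2.693

risk, dog owners = 1303/2733 = 0.4768
risk, non-owners = 559/2211 = 0.2528
RR = 0.4768 / 0.2528 = 1.886
odds, dog owners = 1303/1430 = 0.9112
odds, non-owners = 559/1652 = 0.3384
OR = 0.9112 / 0.3384 = 2.693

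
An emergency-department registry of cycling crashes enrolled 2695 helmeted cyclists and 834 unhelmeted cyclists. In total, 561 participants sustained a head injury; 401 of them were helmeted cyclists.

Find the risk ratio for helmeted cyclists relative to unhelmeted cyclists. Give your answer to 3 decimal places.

0.776

helmeted cyclists without the outcome: 2695 − 401 = 2294
unhelmeted cyclists with the outcome: 561 − 401 = 160
unhelmeted cyclists without the outcome: 834 − 160 = 674
risk, helmeted cyclists = 401/2695 = 0.1488
risk, unhelmeted cyclists = 160/834 = 0.1918
RR = 0.1488 / 0.1918 = 0.776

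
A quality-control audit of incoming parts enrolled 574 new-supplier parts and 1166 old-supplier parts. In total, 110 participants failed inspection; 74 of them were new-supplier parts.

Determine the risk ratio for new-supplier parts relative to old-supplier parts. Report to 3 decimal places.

new-supplier parts without the outcome: 574 − 74 = 500
old-supplier parts with the outcome: 110 − 74 = 36
old-supplier parts without the outcome: 1166 − 36 = 1130
risk, new-supplier parts = 74/574 = 0.12892
risk, old-supplier parts = 36/1166 = 0.03087
RR = 0.12892 / 0.03087 = 4.176

4.176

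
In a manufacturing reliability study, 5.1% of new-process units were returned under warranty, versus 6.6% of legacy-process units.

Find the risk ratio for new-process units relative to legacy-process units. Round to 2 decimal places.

RR = 0.0510 / 0.0660 = 0.77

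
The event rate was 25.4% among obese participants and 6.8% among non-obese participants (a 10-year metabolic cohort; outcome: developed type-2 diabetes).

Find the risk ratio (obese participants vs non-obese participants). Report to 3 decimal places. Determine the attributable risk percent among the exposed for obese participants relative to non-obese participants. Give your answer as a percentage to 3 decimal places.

RR = 3.735; AR% = 73.228%

RR = 0.2540 / 0.0680 = 3.735
AR% = (0.2540 − 0.0680) / 0.2540 = 0.7323 → 73.228%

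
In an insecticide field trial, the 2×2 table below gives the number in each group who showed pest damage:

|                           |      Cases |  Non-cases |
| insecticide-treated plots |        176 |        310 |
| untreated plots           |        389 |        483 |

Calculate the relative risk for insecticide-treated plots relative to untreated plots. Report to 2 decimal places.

0.81

risk, insecticide-treated plots = 176/486 = 0.3621
risk, untreated plots = 389/872 = 0.4461
RR = 0.3621 / 0.4461 = 0.81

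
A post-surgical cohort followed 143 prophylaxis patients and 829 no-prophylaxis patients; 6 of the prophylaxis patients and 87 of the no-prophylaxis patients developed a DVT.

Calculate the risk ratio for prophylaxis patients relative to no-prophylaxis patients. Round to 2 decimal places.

RR = 0.40

risk, prophylaxis patients = 6/143 = 0.04196
risk, no-prophylaxis patients = 87/829 = 0.10495
RR = 0.04196 / 0.10495 = 0.40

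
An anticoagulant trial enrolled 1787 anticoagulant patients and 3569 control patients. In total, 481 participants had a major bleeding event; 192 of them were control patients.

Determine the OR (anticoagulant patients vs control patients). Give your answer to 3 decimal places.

anticoagulant patients with the outcome: 481 − 192 = 289
anticoagulant patients without the outcome: 1787 − 289 = 1498
control patients without the outcome: 3569 − 192 = 3377
OR = (289 × 3377) / (1498 × 192) = 975953/287616 ≈ 3.393

OR: 3.393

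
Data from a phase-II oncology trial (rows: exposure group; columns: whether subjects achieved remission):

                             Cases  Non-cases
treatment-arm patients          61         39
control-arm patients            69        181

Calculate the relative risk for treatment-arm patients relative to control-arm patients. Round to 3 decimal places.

2.210

risk, treatment-arm patients = 61/100 = 0.6100
risk, control-arm patients = 69/250 = 0.2760
RR = 0.6100 / 0.2760 = 2.210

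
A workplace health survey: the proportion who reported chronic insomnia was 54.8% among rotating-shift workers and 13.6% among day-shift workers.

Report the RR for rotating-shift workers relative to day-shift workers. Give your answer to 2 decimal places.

RR = 0.5480 / 0.1360 = 4.03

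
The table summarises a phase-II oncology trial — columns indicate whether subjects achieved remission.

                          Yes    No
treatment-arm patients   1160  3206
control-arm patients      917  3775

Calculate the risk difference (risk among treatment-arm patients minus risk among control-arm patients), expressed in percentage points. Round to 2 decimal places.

risk, treatment-arm patients = 1160/4366 = 0.2657
risk, control-arm patients = 917/4692 = 0.1954
risk difference = 0.2657 − 0.1954 = 0.0703 → 7.03 percentage points

7.03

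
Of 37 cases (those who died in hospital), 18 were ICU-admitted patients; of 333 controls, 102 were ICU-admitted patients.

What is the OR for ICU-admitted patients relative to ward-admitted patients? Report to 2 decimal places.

OR = (18 × 231) / (102 × 19) = 4158/1938 ≈ 2.15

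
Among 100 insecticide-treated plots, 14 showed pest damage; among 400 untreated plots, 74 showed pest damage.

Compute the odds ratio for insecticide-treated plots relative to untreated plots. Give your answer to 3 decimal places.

OR = 0.717

odds, insecticide-treated plots = 14/86 = 0.1628
odds, untreated plots = 74/326 = 0.2270
OR = 0.1628 / 0.2270 = 0.717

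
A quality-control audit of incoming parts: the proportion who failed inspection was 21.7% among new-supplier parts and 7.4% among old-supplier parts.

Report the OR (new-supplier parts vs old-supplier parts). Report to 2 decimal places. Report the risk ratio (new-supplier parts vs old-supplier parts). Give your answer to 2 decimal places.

odds, new-supplier parts = 0.2170/0.7830 = 0.2771
odds, old-supplier parts = 0.0740/0.9260 = 0.0799
OR = 0.2771 / 0.0799 = 3.47
RR = 0.2170 / 0.0740 = 2.93

OR = 3.47; RR = 2.93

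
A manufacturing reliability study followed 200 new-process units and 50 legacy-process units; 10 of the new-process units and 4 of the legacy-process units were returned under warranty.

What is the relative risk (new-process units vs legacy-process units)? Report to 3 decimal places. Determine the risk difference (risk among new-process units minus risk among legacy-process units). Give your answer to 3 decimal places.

RR = 0.625; RD = -0.030

risk, new-process units = 10/200 = 0.0500
risk, legacy-process units = 4/50 = 0.0800
RR = 0.0500 / 0.0800 = 0.625
risk difference = 0.0500 − 0.0800 = -0.030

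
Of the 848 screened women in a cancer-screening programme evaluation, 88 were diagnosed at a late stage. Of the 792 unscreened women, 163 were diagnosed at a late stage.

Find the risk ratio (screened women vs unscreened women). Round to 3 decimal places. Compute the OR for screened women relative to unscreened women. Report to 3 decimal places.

risk, screened women = 88/848 = 0.1038
risk, unscreened women = 163/792 = 0.2058
RR = 0.1038 / 0.2058 = 0.504
odds, screened women = 88/760 = 0.1158
odds, unscreened women = 163/629 = 0.2591
OR = 0.1158 / 0.2591 = 0.447

RR = 0.504; OR = 0.447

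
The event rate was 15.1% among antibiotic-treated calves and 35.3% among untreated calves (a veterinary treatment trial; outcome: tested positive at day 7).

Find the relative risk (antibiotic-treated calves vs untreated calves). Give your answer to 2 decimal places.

RR = 0.1510 / 0.3530 = 0.43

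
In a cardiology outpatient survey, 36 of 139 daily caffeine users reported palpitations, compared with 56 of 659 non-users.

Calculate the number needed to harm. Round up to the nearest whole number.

NNH: 6

risk, daily caffeine users = 36/139 = 0.258993
risk, non-users = 56/659 = 0.084977
absolute risk difference = 0.174016
1 / 0.174016 = 5.747 → round up → 6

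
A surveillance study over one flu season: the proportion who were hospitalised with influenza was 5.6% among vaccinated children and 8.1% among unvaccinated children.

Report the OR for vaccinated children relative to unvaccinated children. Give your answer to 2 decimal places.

OR = 0.67

odds, vaccinated children = 0.0560/0.9440 = 0.0593
odds, unvaccinated children = 0.0810/0.9190 = 0.0881
OR = 0.0593 / 0.0881 = 0.67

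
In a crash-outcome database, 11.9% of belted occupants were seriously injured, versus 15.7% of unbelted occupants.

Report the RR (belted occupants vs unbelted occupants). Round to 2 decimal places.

RR = 0.1190 / 0.1570 = 0.76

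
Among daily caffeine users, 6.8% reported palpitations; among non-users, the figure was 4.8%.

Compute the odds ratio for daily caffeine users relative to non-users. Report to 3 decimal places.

odds, daily caffeine users = 0.06800/0.93200 = 0.07296
odds, non-users = 0.04800/0.95200 = 0.05042
OR = 0.07296 / 0.05042 = 1.447

1.447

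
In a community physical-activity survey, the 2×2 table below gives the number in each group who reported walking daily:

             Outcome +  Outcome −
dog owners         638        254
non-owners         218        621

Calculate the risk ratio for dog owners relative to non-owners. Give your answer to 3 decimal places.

2.753

risk, dog owners = 638/892 = 0.7152
risk, non-owners = 218/839 = 0.2598
RR = 0.7152 / 0.2598 = 2.753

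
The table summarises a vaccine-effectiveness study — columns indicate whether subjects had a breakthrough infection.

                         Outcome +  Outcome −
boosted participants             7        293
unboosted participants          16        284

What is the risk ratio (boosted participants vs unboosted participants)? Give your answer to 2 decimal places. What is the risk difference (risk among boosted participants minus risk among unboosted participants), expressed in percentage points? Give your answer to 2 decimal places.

RR = 0.44; RD = -3.00

risk, boosted participants = 7/300 = 0.02333
risk, unboosted participants = 16/300 = 0.05333
RR = 0.02333 / 0.05333 = 0.44
risk difference = 0.02333 − 0.05333 = -0.03000 → -3.00 percentage points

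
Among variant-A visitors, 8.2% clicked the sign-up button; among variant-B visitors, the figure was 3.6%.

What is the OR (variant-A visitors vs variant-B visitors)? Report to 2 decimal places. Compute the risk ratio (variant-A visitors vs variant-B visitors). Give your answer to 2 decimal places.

odds, variant-A visitors = 0.08200/0.91800 = 0.08932
odds, variant-B visitors = 0.03600/0.96400 = 0.03734
OR = 0.08932 / 0.03734 = 2.39
RR = 0.08200 / 0.03600 = 2.28

OR = 2.39; RR = 2.28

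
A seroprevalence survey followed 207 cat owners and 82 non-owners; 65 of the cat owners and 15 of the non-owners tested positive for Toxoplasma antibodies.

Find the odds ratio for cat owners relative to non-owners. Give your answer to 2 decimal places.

OR = (65 × 67) / (142 × 15) = 4355/2130 ≈ 2.04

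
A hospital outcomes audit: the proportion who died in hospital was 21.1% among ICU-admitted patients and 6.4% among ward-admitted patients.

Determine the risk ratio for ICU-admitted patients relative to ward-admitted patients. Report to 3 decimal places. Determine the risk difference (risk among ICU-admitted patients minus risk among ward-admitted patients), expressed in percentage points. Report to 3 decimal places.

RR = 0.2110 / 0.0640 = 3.297
risk difference = 0.2110 − 0.0640 = 0.1470 → 14.700 percentage points

RR = 3.297; RD = 14.700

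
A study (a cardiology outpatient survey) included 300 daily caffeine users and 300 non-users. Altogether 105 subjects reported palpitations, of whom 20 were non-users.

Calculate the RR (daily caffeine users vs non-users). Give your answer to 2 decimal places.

RR ≈ 4.25

daily caffeine users with the outcome: 105 − 20 = 85
daily caffeine users without the outcome: 300 − 85 = 215
non-users without the outcome: 300 − 20 = 280
risk, daily caffeine users = 85/300 = 0.2833
risk, non-users = 20/300 = 0.0667
RR = 0.2833 / 0.0667 = 4.25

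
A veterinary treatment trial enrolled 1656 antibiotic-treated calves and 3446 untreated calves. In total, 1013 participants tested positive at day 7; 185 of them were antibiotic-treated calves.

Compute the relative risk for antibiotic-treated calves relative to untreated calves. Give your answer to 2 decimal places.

antibiotic-treated calves without the outcome: 1656 − 185 = 1471
untreated calves with the outcome: 1013 − 185 = 828
untreated calves without the outcome: 3446 − 828 = 2618
risk, antibiotic-treated calves = 185/1656 = 0.1117
risk, untreated calves = 828/3446 = 0.2403
RR = 0.1117 / 0.2403 = 0.46

RR = 0.46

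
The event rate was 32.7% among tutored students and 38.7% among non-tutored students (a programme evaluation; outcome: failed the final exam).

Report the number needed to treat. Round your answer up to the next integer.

absolute risk difference = 0.060000
1 / 0.060000 = 16.667 → round up → 17

NNT: 17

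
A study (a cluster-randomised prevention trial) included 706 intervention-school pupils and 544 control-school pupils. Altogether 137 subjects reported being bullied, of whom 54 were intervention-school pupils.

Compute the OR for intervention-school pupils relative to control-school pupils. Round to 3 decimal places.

0.460

intervention-school pupils without the outcome: 706 − 54 = 652
control-school pupils with the outcome: 137 − 54 = 83
control-school pupils without the outcome: 544 − 83 = 461
odds, intervention-school pupils = 54/652 = 0.0828
odds, control-school pupils = 83/461 = 0.1800
OR = 0.0828 / 0.1800 = 0.460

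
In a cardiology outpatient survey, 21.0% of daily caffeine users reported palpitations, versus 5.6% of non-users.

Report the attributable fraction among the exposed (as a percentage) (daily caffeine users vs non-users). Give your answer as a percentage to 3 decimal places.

AR% = (0.2100 − 0.0560) / 0.2100 = 0.7333 → 73.333%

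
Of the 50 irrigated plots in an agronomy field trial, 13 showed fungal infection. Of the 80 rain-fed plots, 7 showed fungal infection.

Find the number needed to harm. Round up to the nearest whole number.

6

risk, irrigated plots = 13/50 = 0.260000
risk, rain-fed plots = 7/80 = 0.087500
absolute risk difference = 0.172500
1 / 0.172500 = 5.797 → round up → 6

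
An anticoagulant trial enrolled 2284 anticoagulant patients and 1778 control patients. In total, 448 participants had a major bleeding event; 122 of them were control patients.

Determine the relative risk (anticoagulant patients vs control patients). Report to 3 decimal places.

anticoagulant patients with the outcome: 448 − 122 = 326
anticoagulant patients without the outcome: 2284 − 326 = 1958
control patients without the outcome: 1778 − 122 = 1656
risk, anticoagulant patients = 326/2284 = 0.1427
risk, control patients = 122/1778 = 0.0686
RR = 0.1427 / 0.0686 = 2.080

RR = 2.080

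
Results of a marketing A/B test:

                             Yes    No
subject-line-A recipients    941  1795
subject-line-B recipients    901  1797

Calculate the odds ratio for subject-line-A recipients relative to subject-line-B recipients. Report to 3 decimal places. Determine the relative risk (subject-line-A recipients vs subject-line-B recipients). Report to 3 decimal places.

OR = (941 × 1797) / (1795 × 901) = 1690977/1617295 ≈ 1.046
risk, subject-line-A recipients = 941/2736 = 0.3439
risk, subject-line-B recipients = 901/2698 = 0.3340
RR = 0.3439 / 0.3340 = 1.030

OR = 1.046; RR = 1.030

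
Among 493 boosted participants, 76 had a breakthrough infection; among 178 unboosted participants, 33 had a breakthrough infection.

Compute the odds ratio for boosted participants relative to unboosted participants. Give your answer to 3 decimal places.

OR = (76 × 145) / (417 × 33) = 11020/13761 ≈ 0.801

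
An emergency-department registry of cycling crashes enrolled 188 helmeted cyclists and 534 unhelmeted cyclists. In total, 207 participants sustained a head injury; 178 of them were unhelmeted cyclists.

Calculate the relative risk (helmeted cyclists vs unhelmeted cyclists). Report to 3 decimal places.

0.463

helmeted cyclists with the outcome: 207 − 178 = 29
helmeted cyclists without the outcome: 188 − 29 = 159
unhelmeted cyclists without the outcome: 534 − 178 = 356
risk, helmeted cyclists = 29/188 = 0.1543
risk, unhelmeted cyclists = 178/534 = 0.3333
RR = 0.1543 / 0.3333 = 0.463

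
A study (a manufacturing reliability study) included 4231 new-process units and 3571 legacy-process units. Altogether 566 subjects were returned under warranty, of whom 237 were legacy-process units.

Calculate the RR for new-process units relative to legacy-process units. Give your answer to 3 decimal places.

new-process units with the outcome: 566 − 237 = 329
new-process units without the outcome: 4231 − 329 = 3902
legacy-process units without the outcome: 3571 − 237 = 3334
risk, new-process units = 329/4231 = 0.0778
risk, legacy-process units = 237/3571 = 0.0664
RR = 0.0778 / 0.0664 = 1.172

RR = 1.172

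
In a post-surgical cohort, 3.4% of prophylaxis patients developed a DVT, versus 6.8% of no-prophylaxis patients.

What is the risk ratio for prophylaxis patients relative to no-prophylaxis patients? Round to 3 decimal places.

RR = 0.03400 / 0.06800 = 0.500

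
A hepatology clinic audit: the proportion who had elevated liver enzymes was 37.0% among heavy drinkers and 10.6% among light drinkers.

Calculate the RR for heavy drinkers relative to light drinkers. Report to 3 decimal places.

RR = 0.3700 / 0.1060 = 3.491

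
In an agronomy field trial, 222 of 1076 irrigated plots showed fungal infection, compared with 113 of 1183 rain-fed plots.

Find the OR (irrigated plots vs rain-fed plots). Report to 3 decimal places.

OR = (222 × 1070) / (854 × 113) = 237540/96502 ≈ 2.462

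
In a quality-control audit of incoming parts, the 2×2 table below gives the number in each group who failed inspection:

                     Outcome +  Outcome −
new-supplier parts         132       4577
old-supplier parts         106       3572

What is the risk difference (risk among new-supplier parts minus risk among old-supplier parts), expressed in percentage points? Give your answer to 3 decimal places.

risk, new-supplier parts = 132/4709 = 0.02803
risk, old-supplier parts = 106/3678 = 0.02882
risk difference = 0.02803 − 0.02882 = -0.00079 → -0.079 percentage points

-0.079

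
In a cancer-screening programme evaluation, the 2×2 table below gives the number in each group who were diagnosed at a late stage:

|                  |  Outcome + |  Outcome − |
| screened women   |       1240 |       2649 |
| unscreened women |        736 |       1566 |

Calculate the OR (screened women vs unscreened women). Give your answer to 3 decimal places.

OR = (1240 × 1566) / (2649 × 736) = 1941840/1949664 ≈ 0.996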